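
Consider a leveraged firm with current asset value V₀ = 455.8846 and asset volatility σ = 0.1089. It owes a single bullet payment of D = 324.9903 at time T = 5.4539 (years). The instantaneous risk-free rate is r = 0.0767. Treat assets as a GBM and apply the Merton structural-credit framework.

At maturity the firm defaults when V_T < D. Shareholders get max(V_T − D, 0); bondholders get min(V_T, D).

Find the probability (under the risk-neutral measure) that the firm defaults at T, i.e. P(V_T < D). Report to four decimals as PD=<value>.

d₁ = [ln(V₀/D) + (r + σ²/2)T] / (σ√T)
   = [ln(455.8846/324.9903) + (0.0767 + 0.5·0.1089²)·5.4539] / (0.1089·√5.4539)
   = [0.338444 + 0.450654] / 0.254321 = 3.102769
d₂ = d₁ − σ√T = 3.102769 − 0.254321 = 2.848449
risk-neutral PD = N(−d₂) = N(-2.848449) = 0.002197

PD=0.0022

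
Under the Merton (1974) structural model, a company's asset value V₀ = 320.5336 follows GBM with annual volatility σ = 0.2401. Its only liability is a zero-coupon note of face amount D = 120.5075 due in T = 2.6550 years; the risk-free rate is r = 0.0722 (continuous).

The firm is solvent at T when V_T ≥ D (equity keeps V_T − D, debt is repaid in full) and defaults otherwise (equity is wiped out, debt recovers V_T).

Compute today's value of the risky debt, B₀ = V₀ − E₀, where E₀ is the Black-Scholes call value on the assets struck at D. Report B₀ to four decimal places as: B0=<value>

d₁ = [ln(V₀/D) + (r + σ²/2)T] / (σ√T)
   = [ln(320.5336/120.5075) + (0.0722 + 0.5·0.2401²)·2.6550] / (0.2401·√2.6550)
   = [0.978275 + 0.268219] / 0.391223 = 3.186146
d₂ = d₁ − σ√T = 3.186146 − 0.391223 = 2.794923
N(d₁) = 0.999279,  N(d₂) = 0.997404,  e^(−rT) = 0.825562
E₀ = V₀·N(d₁) − D·e^(−rT)·N(d₂)
   = 320.5336·0.999279 − 120.5075·0.825562·0.997404 = 221.074348
B₀ = V₀ − E₀ = 320.5336 − 221.074348 = 99.459252

B0=99.4593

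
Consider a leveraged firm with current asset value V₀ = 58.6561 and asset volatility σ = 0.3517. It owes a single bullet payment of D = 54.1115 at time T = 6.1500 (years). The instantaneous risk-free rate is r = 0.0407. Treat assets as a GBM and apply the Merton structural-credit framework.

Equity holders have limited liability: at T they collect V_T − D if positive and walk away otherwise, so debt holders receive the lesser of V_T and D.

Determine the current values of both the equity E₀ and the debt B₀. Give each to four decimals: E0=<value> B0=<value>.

E0=26.3789 B0=32.2772

d₁ = [ln(V₀/D) + (r + σ²/2)T] / (σ√T)
   = [ln(58.6561/54.1115) + (0.0407 + 0.5·0.3517²)·6.1500] / (0.3517·√6.1500)
   = [0.080645 + 0.630661] / 0.872188 = 0.815542
d₂ = d₁ − σ√T = 0.815542 − 0.872188 = -0.056646
N(d₁) = 0.792619,  N(d₂) = 0.477414,  e^(−rT) = 0.778563
E₀ = V₀·N(d₁) − D·e^(−rT)·N(d₂)
   = 58.6561·0.792619 − 54.1115·0.778563·0.477414 = 26.378863
B₀ = V₀ − E₀ = 58.6561 − 26.378863 = 32.277237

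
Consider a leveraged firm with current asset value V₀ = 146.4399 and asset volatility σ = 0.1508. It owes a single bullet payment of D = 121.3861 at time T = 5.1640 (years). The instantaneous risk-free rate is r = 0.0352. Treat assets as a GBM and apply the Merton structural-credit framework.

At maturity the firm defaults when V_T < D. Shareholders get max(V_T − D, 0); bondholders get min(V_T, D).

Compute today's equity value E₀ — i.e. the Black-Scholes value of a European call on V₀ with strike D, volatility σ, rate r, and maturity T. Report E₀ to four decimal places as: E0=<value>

E0=48.1904

d₁ = [ln(V₀/D) + (r + σ²/2)T] / (σ√T)
   = [ln(146.4399/121.3861) + (0.0352 + 0.5·0.1508²)·5.1640] / (0.1508·√5.1640)
   = [0.187639 + 0.240489] / 0.342684 = 1.249335
d₂ = d₁ − σ√T = 1.249335 − 0.342684 = 0.906651
N(d₁) = 0.894229,  N(d₂) = 0.817704,  e^(−rT) = 0.833791
E₀ = V₀·N(d₁) − D·e^(−rT)·N(d₂)
   = 146.4399·0.894229 − 121.3861·0.833791·0.817704 = 48.190426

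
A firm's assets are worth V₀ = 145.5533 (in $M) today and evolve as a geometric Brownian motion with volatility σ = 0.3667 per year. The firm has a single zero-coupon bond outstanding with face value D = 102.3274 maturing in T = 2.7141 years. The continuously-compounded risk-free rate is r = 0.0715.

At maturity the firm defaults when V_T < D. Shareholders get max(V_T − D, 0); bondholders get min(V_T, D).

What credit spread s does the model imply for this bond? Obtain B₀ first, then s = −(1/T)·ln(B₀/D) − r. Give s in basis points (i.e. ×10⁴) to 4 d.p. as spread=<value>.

d₁ = [ln(V₀/D) + (r + σ²/2)T] / (σ√T)
   = [ln(145.5533/102.3274) + (0.0715 + 0.5·0.3667²)·2.7141] / (0.3667·√2.7141)
   = [0.352365 + 0.376539] / 0.604121 = 1.206553
d₂ = d₁ − σ√T = 1.206553 − 0.604121 = 0.602432
N(d₁) = 0.886198,  N(d₂) = 0.726557,  e^(−rT) = 0.823610
E₀ = V₀·N(d₁) − D·e^(−rT)·N(d₂)
   = 145.5533·0.886198 − 102.3274·0.823610·0.726557 = 67.756364
B₀ = V₀ − E₀ = 145.5533 − 67.756364 = 77.796936
spread = −(1/T)·ln(B₀/D) − r = −(1/2.7141)·ln(77.796936/102.3274) − 0.0715 = 0.02948207
in basis points: 0.02948207 × 10⁴ = 294.8207 bp

spread=294.8207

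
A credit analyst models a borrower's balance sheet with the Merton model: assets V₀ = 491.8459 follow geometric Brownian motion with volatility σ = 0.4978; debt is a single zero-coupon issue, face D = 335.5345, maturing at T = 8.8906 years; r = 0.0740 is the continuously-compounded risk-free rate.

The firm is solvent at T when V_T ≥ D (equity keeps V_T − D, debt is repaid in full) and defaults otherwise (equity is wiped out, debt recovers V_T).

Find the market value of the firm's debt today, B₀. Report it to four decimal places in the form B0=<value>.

B0=120.6780

d₁ = [ln(V₀/D) + (r + σ²/2)T] / (σ√T)
   = [ln(491.8459/335.5345) + (0.0740 + 0.5·0.4978²)·8.8906] / (0.4978·√8.8906)
   = [0.382441 + 1.759471] / 1.484296 = 1.443049
d₂ = d₁ − σ√T = 1.443049 − 1.484296 = -0.041246
N(d₁) = 0.925497,  N(d₂) = 0.483550,  e^(−rT) = 0.517936
E₀ = V₀·N(d₁) − D·e^(−rT)·N(d₂)
   = 491.8459·0.925497 − 335.5345·0.517936·0.483550 = 371.167947
B₀ = V₀ − E₀ = 491.8459 − 371.167947 = 120.677953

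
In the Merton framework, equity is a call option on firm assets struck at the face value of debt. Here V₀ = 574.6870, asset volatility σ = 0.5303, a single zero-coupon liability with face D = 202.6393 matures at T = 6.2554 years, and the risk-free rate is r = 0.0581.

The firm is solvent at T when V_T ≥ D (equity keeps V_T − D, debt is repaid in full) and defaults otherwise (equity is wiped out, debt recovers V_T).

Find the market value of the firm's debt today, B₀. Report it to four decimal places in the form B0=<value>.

B0=116.5629

d₁ = [ln(V₀/D) + (r + σ²/2)T] / (σ√T)
   = [ln(574.6870/202.6393) + (0.0581 + 0.5·0.5303²)·6.2554] / (0.5303·√6.2554)
   = [1.042398 + 1.243005] / 1.326323 = 1.723112
d₂ = d₁ − σ√T = 1.723112 − 1.326323 = 0.396790
N(d₁) = 0.957566,  N(d₂) = 0.654239,  e^(−rT) = 0.695281
E₀ = V₀·N(d₁) − D·e^(−rT)·N(d₂)
   = 574.6870·0.957566 − 202.6393·0.695281·0.654239 = 458.124111
B₀ = V₀ − E₀ = 574.6870 − 458.124111 = 116.562889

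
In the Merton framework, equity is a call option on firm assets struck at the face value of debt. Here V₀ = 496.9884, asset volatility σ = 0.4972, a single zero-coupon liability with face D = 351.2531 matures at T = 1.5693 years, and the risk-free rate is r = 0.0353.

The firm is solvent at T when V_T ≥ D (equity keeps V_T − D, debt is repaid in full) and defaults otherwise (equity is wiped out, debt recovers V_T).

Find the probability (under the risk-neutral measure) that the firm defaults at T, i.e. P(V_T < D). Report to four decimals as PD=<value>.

d₁ = [ln(V₀/D) + (r + σ²/2)T] / (σ√T)
   = [ln(496.9884/351.2531) + (0.0353 + 0.5·0.4972²)·1.5693] / (0.4972·√1.5693)
   = [0.347060 + 0.249368] / 0.622851 = 0.957577
d₂ = d₁ − σ√T = 0.957577 − 0.622851 = 0.334726
risk-neutral PD = N(−d₂) = N(-0.334726) = 0.368916

PD=0.3689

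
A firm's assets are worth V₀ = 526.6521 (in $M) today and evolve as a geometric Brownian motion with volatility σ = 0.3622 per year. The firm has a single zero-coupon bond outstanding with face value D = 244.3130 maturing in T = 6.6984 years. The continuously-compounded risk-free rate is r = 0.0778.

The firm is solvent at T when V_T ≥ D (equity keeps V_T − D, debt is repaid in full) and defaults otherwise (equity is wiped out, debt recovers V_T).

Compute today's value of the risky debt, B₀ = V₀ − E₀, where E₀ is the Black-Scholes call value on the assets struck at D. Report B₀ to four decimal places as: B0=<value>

B0=135.7977

d₁ = [ln(V₀/D) + (r + σ²/2)T] / (σ√T)
   = [ln(526.6521/244.3130) + (0.0778 + 0.5·0.3622²)·6.6984] / (0.3622·√6.6984)
   = [0.768090 + 0.960513] / 0.937420 = 1.844002
d₂ = d₁ − σ√T = 1.844002 − 0.937420 = 0.906582
N(d₁) = 0.967409,  N(d₂) = 0.817686,  e^(−rT) = 0.593846
E₀ = V₀·N(d₁) − D·e^(−rT)·N(d₂)
   = 526.6521·0.967409 − 244.3130·0.593846·0.817686 = 390.854363
B₀ = V₀ − E₀ = 526.6521 − 390.854363 = 135.797737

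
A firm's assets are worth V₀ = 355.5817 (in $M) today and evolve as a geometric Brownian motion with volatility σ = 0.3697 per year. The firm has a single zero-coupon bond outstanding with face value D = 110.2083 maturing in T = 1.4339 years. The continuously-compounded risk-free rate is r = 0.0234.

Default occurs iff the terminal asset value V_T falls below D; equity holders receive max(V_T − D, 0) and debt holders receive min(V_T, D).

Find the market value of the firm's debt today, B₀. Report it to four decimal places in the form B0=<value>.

d₁ = [ln(V₀/D) + (r + σ²/2)T] / (σ√T)
   = [ln(355.5817/110.2083) + (0.0234 + 0.5·0.3697²)·1.4339] / (0.3697·√1.4339)
   = [1.171383 + 0.131545] / 0.442699 = 2.943143
d₂ = d₁ − σ√T = 2.943143 − 0.442699 = 2.500444
N(d₁) = 0.998376,  N(d₂) = 0.993798,  e^(−rT) = 0.967003
E₀ = V₀·N(d₁) − D·e^(−rT)·N(d₂)
   = 355.5817·0.998376 − 110.2083·0.967003·0.993798 = 249.093206
B₀ = V₀ − E₀ = 355.5817 − 249.093206 = 106.488494

B0=106.4885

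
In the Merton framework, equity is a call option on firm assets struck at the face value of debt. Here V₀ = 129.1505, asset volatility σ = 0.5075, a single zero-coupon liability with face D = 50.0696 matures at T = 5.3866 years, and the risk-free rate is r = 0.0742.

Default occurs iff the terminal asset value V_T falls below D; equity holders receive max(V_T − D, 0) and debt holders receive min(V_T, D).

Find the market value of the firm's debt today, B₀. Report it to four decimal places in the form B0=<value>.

B0=29.2231

d₁ = [ln(V₀/D) + (r + σ²/2)T] / (σ√T)
   = [ln(129.1505/50.0696) + (0.0742 + 0.5·0.5075²)·5.3866] / (0.5075·√5.3866)
   = [0.947564 + 1.093362] / 1.177859 = 1.732742
d₂ = d₁ − σ√T = 1.732742 − 1.177859 = 0.554883
N(d₁) = 0.958429,  N(d₂) = 0.710513,  e^(−rT) = 0.670531
E₀ = V₀·N(d₁) − D·e^(−rT)·N(d₂)
   = 129.1505·0.958429 − 50.0696·0.670531·0.710513 = 99.927430
B₀ = V₀ − E₀ = 129.1505 − 99.927430 = 29.223070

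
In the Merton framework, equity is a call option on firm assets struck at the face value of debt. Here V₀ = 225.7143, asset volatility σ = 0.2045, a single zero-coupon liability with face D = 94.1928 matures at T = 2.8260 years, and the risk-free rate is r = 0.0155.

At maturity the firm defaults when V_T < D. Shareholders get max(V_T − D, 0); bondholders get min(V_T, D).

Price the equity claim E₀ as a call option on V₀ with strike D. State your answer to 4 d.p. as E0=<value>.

E0=135.6151

d₁ = [ln(V₀/D) + (r + σ²/2)T] / (σ√T)
   = [ln(225.7143/94.1928) + (0.0155 + 0.5·0.2045²)·2.8260] / (0.2045·√2.8260)
   = [0.873926 + 0.102895] / 0.343779 = 2.841422
d₂ = d₁ − σ√T = 2.841422 − 0.343779 = 2.497643
N(d₁) = 0.997754,  N(d₂) = 0.993749,  e^(−rT) = 0.957142
E₀ = V₀·N(d₁) − D·e^(−rT)·N(d₂)
   = 225.7143·0.997754 − 94.1928·0.957142·0.993749 = 135.615069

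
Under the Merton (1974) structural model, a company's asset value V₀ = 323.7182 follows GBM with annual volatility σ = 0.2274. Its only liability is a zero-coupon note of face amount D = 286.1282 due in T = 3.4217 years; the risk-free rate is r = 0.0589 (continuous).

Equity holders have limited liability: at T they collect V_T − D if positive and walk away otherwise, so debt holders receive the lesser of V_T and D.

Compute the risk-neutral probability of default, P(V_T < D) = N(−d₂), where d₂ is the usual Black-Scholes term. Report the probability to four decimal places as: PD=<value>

PD=0.2870

d₁ = [ln(V₀/D) + (r + σ²/2)T] / (σ√T)
   = [ln(323.7182/286.1282) + (0.0589 + 0.5·0.2274²)·3.4217] / (0.2274·√3.4217)
   = [0.123433 + 0.290007] / 0.420641 = 0.982883
d₂ = d₁ − σ√T = 0.982883 − 0.420641 = 0.562243
risk-neutral PD = N(−d₂) = N(-0.562243) = 0.286975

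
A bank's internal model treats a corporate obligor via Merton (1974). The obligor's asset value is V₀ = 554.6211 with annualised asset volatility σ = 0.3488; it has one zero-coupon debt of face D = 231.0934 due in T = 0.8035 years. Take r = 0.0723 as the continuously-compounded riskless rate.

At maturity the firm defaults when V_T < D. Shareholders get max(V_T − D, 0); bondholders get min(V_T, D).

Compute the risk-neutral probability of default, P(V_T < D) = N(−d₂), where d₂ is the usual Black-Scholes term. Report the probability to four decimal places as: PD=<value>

PD=0.0023

d₁ = [ln(V₀/D) + (r + σ²/2)T] / (σ√T)
   = [ln(554.6211/231.0934) + (0.0723 + 0.5·0.3488²)·0.8035] / (0.3488·√0.8035)
   = [0.875463 + 0.106971] / 0.312658 = 3.142200
d₂ = d₁ − σ√T = 3.142200 − 0.312658 = 2.829542
risk-neutral PD = N(−d₂) = N(-2.829542) = 0.002331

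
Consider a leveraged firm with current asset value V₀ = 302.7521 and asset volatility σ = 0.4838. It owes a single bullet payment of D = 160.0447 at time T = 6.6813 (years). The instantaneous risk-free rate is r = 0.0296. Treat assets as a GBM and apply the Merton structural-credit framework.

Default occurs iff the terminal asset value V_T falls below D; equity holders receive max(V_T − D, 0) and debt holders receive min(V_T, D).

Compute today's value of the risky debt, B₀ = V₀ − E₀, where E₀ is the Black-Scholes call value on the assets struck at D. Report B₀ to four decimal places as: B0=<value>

d₁ = [ln(V₀/D) + (r + σ²/2)T] / (σ√T)
   = [ln(302.7521/160.0447) + (0.0296 + 0.5·0.4838²)·6.6813] / (0.4838·√6.6813)
   = [0.637461 + 0.979687] / 1.250536 = 1.293164
d₂ = d₁ − σ√T = 1.293164 − 1.250536 = 0.042627
N(d₁) = 0.902023,  N(d₂) = 0.517001,  e^(−rT) = 0.820561
E₀ = V₀·N(d₁) − D·e^(−rT)·N(d₂)
   = 302.7521·0.902023 − 160.0447·0.820561·0.517001 = 205.193396
B₀ = V₀ − E₀ = 302.7521 − 205.193396 = 97.558704

B0=97.5587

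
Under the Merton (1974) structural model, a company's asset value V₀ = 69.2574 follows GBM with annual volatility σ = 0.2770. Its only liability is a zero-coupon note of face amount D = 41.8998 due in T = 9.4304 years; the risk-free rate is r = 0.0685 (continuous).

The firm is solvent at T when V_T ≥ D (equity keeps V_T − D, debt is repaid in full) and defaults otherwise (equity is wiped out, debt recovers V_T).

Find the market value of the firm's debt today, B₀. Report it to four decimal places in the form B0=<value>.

d₁ = [ln(V₀/D) + (r + σ²/2)T] / (σ√T)
   = [ln(69.2574/41.8998) + (0.0685 + 0.5·0.2770²)·9.4304] / (0.2770·√9.4304)
   = [0.502549 + 1.007775] / 0.850638 = 1.775519
d₂ = d₁ − σ√T = 1.775519 − 0.850638 = 0.924881
N(d₁) = 0.962094,  N(d₂) = 0.822486,  e^(−rT) = 0.524147
E₀ = V₀·N(d₁) − D·e^(−rT)·N(d₂)
   = 69.2574·0.962094 − 41.8998·0.524147·0.822486 = 48.568953
B₀ = V₀ − E₀ = 69.2574 − 48.568953 = 20.688447

B0=20.6884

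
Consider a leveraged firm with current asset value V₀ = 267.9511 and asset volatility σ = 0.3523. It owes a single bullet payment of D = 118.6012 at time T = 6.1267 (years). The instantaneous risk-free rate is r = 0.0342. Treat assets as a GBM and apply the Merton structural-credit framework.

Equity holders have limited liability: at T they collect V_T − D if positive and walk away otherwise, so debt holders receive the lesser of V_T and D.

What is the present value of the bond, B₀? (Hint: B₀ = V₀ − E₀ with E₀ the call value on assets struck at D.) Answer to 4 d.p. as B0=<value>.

B0=88.4229

d₁ = [ln(V₀/D) + (r + σ²/2)T] / (σ√T)
   = [ln(267.9511/118.6012) + (0.0342 + 0.5·0.3523²)·6.1267] / (0.3523·√6.1267)
   = [0.815038 + 0.589742] / 0.872019 = 1.610951
d₂ = d₁ − σ√T = 1.610951 − 0.872019 = 0.738932
N(d₁) = 0.946405,  N(d₂) = 0.770026,  e^(−rT) = 0.810963
E₀ = V₀·N(d₁) − D·e^(−rT)·N(d₂)
   = 267.9511·0.946405 − 118.6012·0.810963·0.770026 = 179.528229
B₀ = V₀ − E₀ = 267.9511 − 179.528229 = 88.422871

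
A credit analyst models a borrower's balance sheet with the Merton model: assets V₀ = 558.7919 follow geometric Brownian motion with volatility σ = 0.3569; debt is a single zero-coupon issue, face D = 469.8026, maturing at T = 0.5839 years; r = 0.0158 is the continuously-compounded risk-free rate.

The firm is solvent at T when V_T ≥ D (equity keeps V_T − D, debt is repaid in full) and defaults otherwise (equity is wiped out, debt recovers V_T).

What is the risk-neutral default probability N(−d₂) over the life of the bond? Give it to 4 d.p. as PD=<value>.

d₁ = [ln(V₀/D) + (r + σ²/2)T] / (σ√T)
   = [ln(558.7919/469.8026) + (0.0158 + 0.5·0.3569²)·0.5839] / (0.3569·√0.5839)
   = [0.173465 + 0.046414] / 0.272719 = 0.806243
d₂ = d₁ − σ√T = 0.806243 − 0.272719 = 0.533524
risk-neutral PD = N(−d₂) = N(-0.533524) = 0.296835

PD=0.2968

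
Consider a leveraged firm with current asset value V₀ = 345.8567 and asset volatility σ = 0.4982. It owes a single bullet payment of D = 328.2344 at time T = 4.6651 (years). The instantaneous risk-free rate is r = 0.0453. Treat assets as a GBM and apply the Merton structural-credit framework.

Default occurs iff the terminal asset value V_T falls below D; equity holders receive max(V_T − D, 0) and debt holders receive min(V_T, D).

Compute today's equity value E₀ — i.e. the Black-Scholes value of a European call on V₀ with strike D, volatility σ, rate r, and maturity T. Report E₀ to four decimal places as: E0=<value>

d₁ = [ln(V₀/D) + (r + σ²/2)T] / (σ√T)
   = [ln(345.8567/328.2344) + (0.0453 + 0.5·0.4982²)·4.6651] / (0.4982·√4.6651)
   = [0.052297 + 0.790275] / 1.076054 = 0.783020
d₂ = d₁ − σ√T = 0.783020 − 1.076054 = -0.293034
N(d₁) = 0.783192,  N(d₂) = 0.384748,  e^(−rT) = 0.809508
E₀ = V₀·N(d₁) − D·e^(−rT)·N(d₂)
   = 345.8567·0.783192 − 328.2344·0.809508·0.384748 = 168.641599

E0=168.6416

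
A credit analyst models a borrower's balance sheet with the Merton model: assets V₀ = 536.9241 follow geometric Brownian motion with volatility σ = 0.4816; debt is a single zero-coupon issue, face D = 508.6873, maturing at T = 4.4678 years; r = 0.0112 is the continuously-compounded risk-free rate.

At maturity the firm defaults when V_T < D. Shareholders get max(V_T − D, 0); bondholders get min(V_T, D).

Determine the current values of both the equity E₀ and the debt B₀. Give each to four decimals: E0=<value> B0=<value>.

d₁ = [ln(V₀/D) + (r + σ²/2)T] / (σ√T)
   = [ln(536.9241/508.6873) + (0.0112 + 0.5·0.4816²)·4.4678] / (0.4816·√4.4678)
   = [0.054023 + 0.568167] / 1.017966 = 0.611209
d₂ = d₁ − σ√T = 0.611209 − 1.017966 = -0.406757
N(d₁) = 0.729469,  N(d₂) = 0.342093,  e^(−rT) = 0.951192
E₀ = V₀·N(d₁) − D·e^(−rT)·N(d₂)
   = 536.9241·0.729469 − 508.6873·0.951192·0.342093 = 226.144735
B₀ = V₀ − E₀ = 536.9241 − 226.144735 = 310.779365

E0=226.1447 B0=310.7794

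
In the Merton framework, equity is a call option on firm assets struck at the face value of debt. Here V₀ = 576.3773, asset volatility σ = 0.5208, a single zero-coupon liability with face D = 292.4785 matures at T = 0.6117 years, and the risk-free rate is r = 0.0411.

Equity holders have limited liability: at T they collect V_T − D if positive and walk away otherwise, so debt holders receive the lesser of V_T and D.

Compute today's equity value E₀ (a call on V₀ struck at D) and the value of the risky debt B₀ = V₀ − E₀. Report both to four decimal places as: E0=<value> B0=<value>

E0=293.9425 B0=282.4348

d₁ = [ln(V₀/D) + (r + σ²/2)T] / (σ√T)
   = [ln(576.3773/292.4785) + (0.0411 + 0.5·0.5208²)·0.6117] / (0.5208·√0.6117)
   = [0.678371 + 0.108097] / 0.407324 = 1.930817
d₂ = d₁ − σ√T = 1.930817 − 0.407324 = 1.523493
N(d₁) = 0.973247,  N(d₂) = 0.936182,  e^(−rT) = 0.975173
E₀ = V₀·N(d₁) − D·e^(−rT)·N(d₂)
   = 576.3773·0.973247 − 292.4785·0.975173·0.936182 = 293.942471
B₀ = V₀ − E₀ = 576.3773 − 293.942471 = 282.434829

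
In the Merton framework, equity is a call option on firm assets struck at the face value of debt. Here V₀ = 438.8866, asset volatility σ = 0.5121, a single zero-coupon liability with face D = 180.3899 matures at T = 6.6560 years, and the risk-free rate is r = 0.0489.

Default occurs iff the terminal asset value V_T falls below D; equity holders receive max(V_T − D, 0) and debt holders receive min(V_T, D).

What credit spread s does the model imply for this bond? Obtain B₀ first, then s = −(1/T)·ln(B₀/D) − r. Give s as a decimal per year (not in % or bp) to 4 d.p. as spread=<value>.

spread=0.0346

d₁ = [ln(V₀/D) + (r + σ²/2)T] / (σ√T)
   = [ln(438.8866/180.3899) + (0.0489 + 0.5·0.5121²)·6.6560] / (0.5121·√6.6560)
   = [0.889120 + 1.198234] / 1.321178 = 1.579919
d₂ = d₁ − σ√T = 1.579919 − 1.321178 = 0.258741
N(d₁) = 0.942937,  N(d₂) = 0.602082,  e^(−rT) = 0.722182
E₀ = V₀·N(d₁) − D·e^(−rT)·N(d₂)
   = 438.8866·0.942937 − 180.3899·0.722182·0.602082 = 335.406687
B₀ = V₀ − E₀ = 438.8866 − 335.406687 = 103.479913
spread = −(1/T)·ln(B₀/D) − r = −(1/6.6560)·ln(103.479913/180.3899) − 0.0489 = 0.03459506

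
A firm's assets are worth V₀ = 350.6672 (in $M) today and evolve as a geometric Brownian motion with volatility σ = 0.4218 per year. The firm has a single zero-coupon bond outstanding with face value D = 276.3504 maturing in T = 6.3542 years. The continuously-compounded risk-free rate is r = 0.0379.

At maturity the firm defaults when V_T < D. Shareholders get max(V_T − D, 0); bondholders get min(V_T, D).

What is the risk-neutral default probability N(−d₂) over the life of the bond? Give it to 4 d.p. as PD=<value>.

PD=0.5323

d₁ = [ln(V₀/D) + (r + σ²/2)T] / (σ√T)
   = [ln(350.6672/276.3504) + (0.0379 + 0.5·0.4218²)·6.3542] / (0.4218·√6.3542)
   = [0.238168 + 0.806079] / 1.063254 = 0.982123
d₂ = d₁ − σ√T = 0.982123 − 1.063254 = -0.081131
risk-neutral PD = N(−d₂) = N(0.081131) = 0.532331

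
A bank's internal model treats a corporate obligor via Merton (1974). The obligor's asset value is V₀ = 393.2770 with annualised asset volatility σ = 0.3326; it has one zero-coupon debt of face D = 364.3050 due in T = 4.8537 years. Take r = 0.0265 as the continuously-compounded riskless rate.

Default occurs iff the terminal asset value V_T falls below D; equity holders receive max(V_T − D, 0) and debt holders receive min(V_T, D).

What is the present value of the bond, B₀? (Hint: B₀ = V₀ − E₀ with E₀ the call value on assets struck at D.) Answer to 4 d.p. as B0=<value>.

B0=251.0084

d₁ = [ln(V₀/D) + (r + σ²/2)T] / (σ√T)
   = [ln(393.2770/364.3050) + (0.0265 + 0.5·0.3326²)·4.8537] / (0.3326·√4.8537)
   = [0.076523 + 0.397088] / 0.732755 = 0.646343
d₂ = d₁ − σ√T = 0.646343 − 0.732755 = -0.086412
N(d₁) = 0.740971,  N(d₂) = 0.465569,  e^(−rT) = 0.879305
E₀ = V₀·N(d₁) − D·e^(−rT)·N(d₂)
   = 393.2770·0.740971 − 364.3050·0.879305·0.465569 = 142.268634
B₀ = V₀ − E₀ = 393.2770 − 142.268634 = 251.008366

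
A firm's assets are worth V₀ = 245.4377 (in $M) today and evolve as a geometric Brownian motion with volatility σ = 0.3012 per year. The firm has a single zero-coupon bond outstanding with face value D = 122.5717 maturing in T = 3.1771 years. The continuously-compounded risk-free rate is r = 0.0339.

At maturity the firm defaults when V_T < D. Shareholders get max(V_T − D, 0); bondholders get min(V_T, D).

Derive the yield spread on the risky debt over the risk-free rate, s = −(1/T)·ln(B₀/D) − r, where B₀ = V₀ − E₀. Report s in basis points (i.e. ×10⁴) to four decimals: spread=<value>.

spread=73.9213

d₁ = [ln(V₀/D) + (r + σ²/2)T] / (σ√T)
   = [ln(245.4377/122.5717) + (0.0339 + 0.5·0.3012²)·3.1771] / (0.3012·√3.1771)
   = [0.694347 + 0.251819] / 0.536872 = 1.762370
d₂ = d₁ − σ√T = 1.762370 − 0.536872 = 1.225498
N(d₁) = 0.960997,  N(d₂) = 0.889806,  e^(−rT) = 0.897894
E₀ = V₀·N(d₁) − D·e^(−rT)·N(d₂)
   = 245.4377·0.960997 − 122.5717·0.897894·0.889806 = 137.935969
B₀ = V₀ − E₀ = 245.4377 − 137.935969 = 107.501731
spread = −(1/T)·ln(B₀/D) − r = −(1/3.1771)·ln(107.501731/122.5717) − 0.0339 = 0.00739213
in basis points: 0.00739213 × 10⁴ = 73.9213 bp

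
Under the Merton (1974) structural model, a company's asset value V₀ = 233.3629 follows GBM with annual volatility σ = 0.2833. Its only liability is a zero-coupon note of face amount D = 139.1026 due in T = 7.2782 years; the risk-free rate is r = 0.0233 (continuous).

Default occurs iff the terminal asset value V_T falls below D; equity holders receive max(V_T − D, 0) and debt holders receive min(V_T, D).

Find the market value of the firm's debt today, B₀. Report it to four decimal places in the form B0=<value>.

B0=105.2278

d₁ = [ln(V₀/D) + (r + σ²/2)T] / (σ√T)
   = [ln(233.3629/139.1026) + (0.0233 + 0.5·0.2833²)·7.2782] / (0.2833·√7.2782)
   = [0.517383 + 0.461652] / 0.764291 = 1.280972
d₂ = d₁ − σ√T = 1.280972 − 0.764291 = 0.516682
N(d₁) = 0.899898,  N(d₂) = 0.697311,  e^(−rT) = 0.844017
E₀ = V₀·N(d₁) − D·e^(−rT)·N(d₂)
   = 233.3629·0.899898 − 139.1026·0.844017·0.697311 = 128.135086
B₀ = V₀ − E₀ = 233.3629 − 128.135086 = 105.227814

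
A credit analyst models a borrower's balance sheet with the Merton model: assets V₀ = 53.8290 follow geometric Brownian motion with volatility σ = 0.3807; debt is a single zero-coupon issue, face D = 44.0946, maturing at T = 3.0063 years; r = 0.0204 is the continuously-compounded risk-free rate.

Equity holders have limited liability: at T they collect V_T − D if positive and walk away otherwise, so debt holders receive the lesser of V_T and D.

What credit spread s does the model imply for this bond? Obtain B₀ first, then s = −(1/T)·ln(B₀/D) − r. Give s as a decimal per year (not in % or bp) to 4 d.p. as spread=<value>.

d₁ = [ln(V₀/D) + (r + σ²/2)T] / (σ√T)
   = [ln(53.8290/44.0946) + (0.0204 + 0.5·0.3807²)·3.0063] / (0.3807·√3.0063)
   = [0.199475 + 0.279184] / 0.660084 = 0.725149
d₂ = d₁ − σ√T = 0.725149 − 0.660084 = 0.065065
N(d₁) = 0.765820,  N(d₂) = 0.525939,  e^(−rT) = 0.940514
E₀ = V₀·N(d₁) − D·e^(−rT)·N(d₂)
   = 53.8290·0.765820 − 44.0946·0.940514·0.525939 = 19.411778
B₀ = V₀ − E₀ = 53.8290 − 19.411778 = 34.417222
spread = −(1/T)·ln(B₀/D) − r = −(1/3.0063)·ln(34.417222/44.0946) − 0.0204 = 0.06202033

spread=0.0620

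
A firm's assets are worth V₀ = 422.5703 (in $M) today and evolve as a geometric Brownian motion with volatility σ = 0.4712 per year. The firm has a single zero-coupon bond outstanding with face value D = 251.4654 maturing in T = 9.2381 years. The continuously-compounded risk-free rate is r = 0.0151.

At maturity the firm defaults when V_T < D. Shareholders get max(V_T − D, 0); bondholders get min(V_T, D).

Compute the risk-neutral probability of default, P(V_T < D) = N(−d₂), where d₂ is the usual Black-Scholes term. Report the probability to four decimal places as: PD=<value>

d₁ = [ln(V₀/D) + (r + σ²/2)T] / (σ√T)
   = [ln(422.5703/251.4654) + (0.0151 + 0.5·0.4712²)·9.2381] / (0.4712·√9.2381)
   = [0.519050 + 1.165060] / 1.432177 = 1.175910
d₂ = d₁ − σ√T = 1.175910 − 1.432177 = -0.256267
risk-neutral PD = N(−d₂) = N(0.256267) = 0.601128

PD=0.6011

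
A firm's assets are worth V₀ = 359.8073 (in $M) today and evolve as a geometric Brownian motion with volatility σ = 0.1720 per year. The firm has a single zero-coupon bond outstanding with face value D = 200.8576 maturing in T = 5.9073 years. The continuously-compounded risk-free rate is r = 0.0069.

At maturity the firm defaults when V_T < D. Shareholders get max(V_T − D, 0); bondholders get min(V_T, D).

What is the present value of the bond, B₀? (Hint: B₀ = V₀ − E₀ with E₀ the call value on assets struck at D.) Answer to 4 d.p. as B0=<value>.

d₁ = [ln(V₀/D) + (r + σ²/2)T] / (σ√T)
   = [ln(359.8073/200.8576) + (0.0069 + 0.5·0.1720²)·5.9073] / (0.1720·√5.9073)
   = [0.582972 + 0.128141] / 0.418045 = 1.701046
d₂ = d₁ − σ√T = 1.701046 − 0.418045 = 1.283001
N(d₁) = 0.955533,  N(d₂) = 0.900254,  e^(−rT) = 0.960059
E₀ = V₀·N(d₁) − D·e^(−rT)·N(d₂)
   = 359.8073·0.955533 − 200.8576·0.960059·0.900254 = 170.207016
B₀ = V₀ − E₀ = 359.8073 − 170.207016 = 189.600284

B0=189.6003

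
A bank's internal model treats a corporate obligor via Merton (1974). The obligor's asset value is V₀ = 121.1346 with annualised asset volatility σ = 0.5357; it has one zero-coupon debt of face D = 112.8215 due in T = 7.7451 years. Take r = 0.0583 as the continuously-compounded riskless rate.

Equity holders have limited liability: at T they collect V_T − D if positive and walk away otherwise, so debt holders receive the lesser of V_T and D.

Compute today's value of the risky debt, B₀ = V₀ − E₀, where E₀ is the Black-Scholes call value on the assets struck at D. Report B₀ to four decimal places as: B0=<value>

B0=41.4261

d₁ = [ln(V₀/D) + (r + σ²/2)T] / (σ√T)
   = [ln(121.1346/112.8215) + (0.0583 + 0.5·0.5357²)·7.7451] / (0.5357·√7.7451)
   = [0.071095 + 1.562862] / 1.490854 = 1.095988
d₂ = d₁ − σ√T = 1.095988 − 1.490854 = -0.394866
N(d₁) = 0.863458,  N(d₂) = 0.346471,  e^(−rT) = 0.636647
E₀ = V₀·N(d₁) − D·e^(−rT)·N(d₂)
   = 121.1346·0.863458 − 112.8215·0.636647·0.346471 = 79.708500
B₀ = V₀ − E₀ = 121.1346 − 79.708500 = 41.426100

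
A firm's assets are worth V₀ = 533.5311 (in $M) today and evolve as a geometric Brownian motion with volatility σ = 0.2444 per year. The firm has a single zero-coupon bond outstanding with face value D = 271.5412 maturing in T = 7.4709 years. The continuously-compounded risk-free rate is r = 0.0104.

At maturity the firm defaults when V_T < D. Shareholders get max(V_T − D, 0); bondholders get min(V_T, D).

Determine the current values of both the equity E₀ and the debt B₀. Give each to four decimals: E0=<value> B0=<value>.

d₁ = [ln(V₀/D) + (r + σ²/2)T] / (σ√T)
   = [ln(533.5311/271.5412) + (0.0104 + 0.5·0.2444²)·7.4709] / (0.2444·√7.4709)
   = [0.675403 + 0.300821] / 0.668017 = 1.461376
d₂ = d₁ − σ√T = 1.461376 − 0.668017 = 0.793359
N(d₁) = 0.928044,  N(d₂) = 0.786216,  e^(−rT) = 0.925244
E₀ = V₀·N(d₁) − D·e^(−rT)·N(d₂)
   = 533.5311·0.928044 − 271.5412·0.925244·0.786216 = 297.609904
B₀ = V₀ − E₀ = 533.5311 − 297.609904 = 235.921196

E0=297.6099 B0=235.9212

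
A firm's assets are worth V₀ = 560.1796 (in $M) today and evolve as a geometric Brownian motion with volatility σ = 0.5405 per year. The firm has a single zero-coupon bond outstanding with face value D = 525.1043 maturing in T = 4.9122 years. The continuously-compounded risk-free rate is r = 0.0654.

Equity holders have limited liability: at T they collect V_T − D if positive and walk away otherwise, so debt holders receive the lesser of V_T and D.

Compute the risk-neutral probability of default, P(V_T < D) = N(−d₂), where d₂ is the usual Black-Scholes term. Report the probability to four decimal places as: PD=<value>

d₁ = [ln(V₀/D) + (r + σ²/2)T] / (σ√T)
   = [ln(560.1796/525.1043) + (0.0654 + 0.5·0.5405²)·4.9122] / (0.5405·√4.9122)
   = [0.064661 + 1.038784] / 1.197936 = 0.921121
d₂ = d₁ − σ√T = 0.921121 − 1.197936 = -0.276815
risk-neutral PD = N(−d₂) = N(0.276815) = 0.609039

PD=0.6090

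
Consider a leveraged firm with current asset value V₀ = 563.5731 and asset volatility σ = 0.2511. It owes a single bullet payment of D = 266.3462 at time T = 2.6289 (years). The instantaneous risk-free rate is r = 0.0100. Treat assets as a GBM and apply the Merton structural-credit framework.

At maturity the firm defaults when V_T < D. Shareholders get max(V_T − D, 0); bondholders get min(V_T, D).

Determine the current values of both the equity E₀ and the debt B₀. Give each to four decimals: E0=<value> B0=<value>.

d₁ = [ln(V₀/D) + (r + σ²/2)T] / (σ√T)
   = [ln(563.5731/266.3462) + (0.0100 + 0.5·0.2511²)·2.6289] / (0.2511·√2.6289)
   = [0.749500 + 0.109167] / 0.407131 = 2.109070
d₂ = d₁ − σ√T = 2.109070 − 0.407131 = 1.701939
N(d₁) = 0.982531,  N(d₂) = 0.955617,  e^(−rT) = 0.974054
E₀ = V₀·N(d₁) − D·e^(−rT)·N(d₂)
   = 563.5731·0.982531 − 266.3462·0.974054·0.955617 = 305.807047
B₀ = V₀ − E₀ = 563.5731 − 305.807047 = 257.766053

E0=305.8070 B0=257.7661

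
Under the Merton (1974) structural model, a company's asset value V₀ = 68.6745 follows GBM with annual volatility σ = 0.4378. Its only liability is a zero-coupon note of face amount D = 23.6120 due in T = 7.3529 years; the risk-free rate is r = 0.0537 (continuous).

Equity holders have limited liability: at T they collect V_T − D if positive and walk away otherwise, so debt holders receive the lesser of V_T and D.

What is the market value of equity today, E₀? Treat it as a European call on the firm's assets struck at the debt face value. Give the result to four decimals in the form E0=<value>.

E0=54.5950

d₁ = [ln(V₀/D) + (r + σ²/2)T] / (σ√T)
   = [ln(68.6745/23.6120) + (0.0537 + 0.5·0.4378²)·7.3529] / (0.4378·√7.3529)
   = [1.067623 + 1.099512] / 1.187149 = 1.825496
d₂ = d₁ − σ√T = 1.825496 − 1.187149 = 0.638347
N(d₁) = 0.966037,  N(d₂) = 0.738376,  e^(−rT) = 0.673781
E₀ = V₀·N(d₁) − D·e^(−rT)·N(d₂)
   = 68.6745·0.966037 − 23.6120·0.673781·0.738376 = 54.595046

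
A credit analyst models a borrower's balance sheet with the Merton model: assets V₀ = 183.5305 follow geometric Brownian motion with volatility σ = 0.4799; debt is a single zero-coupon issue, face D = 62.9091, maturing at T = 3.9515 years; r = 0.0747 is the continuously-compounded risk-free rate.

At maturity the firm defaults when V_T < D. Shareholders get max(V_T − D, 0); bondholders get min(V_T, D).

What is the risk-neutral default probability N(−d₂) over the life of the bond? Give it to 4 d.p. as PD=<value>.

d₁ = [ln(V₀/D) + (r + σ²/2)T] / (σ√T)
   = [ln(183.5305/62.9091) + (0.0747 + 0.5·0.4799²)·3.9515] / (0.4799·√3.9515)
   = [1.070690 + 0.750200] / 0.953963 = 1.908763
d₂ = d₁ − σ√T = 1.908763 − 0.953963 = 0.954800
risk-neutral PD = N(−d₂) = N(-0.954800) = 0.169840

PD=0.1698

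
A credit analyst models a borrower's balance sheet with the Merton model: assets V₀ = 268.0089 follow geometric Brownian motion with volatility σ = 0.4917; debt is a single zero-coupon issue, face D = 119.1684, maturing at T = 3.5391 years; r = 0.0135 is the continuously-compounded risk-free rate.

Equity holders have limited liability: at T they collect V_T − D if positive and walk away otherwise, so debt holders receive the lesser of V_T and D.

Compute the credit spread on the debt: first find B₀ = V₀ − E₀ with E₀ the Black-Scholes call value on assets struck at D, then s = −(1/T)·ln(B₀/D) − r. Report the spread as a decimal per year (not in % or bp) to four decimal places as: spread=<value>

d₁ = [ln(V₀/D) + (r + σ²/2)T] / (σ√T)
   = [ln(268.0089/119.1684) + (0.0135 + 0.5·0.4917²)·3.5391] / (0.4917·√3.5391)
   = [0.810483 + 0.475600] / 0.925010 = 1.390344
d₂ = d₁ − σ√T = 1.390344 − 0.925010 = 0.465333
N(d₁) = 0.917788,  N(d₂) = 0.679154,  e^(−rT) = 0.953346
E₀ = V₀·N(d₁) − D·e^(−rT)·N(d₂)
   = 268.0089·0.917788 − 119.1684·0.953346·0.679154 = 168.817548
B₀ = V₀ − E₀ = 268.0089 − 168.817548 = 99.191352
spread = −(1/T)·ln(B₀/D) − r = −(1/3.5391)·ln(99.191352/119.1684) − 0.0135 = 0.03834561

spread=0.0383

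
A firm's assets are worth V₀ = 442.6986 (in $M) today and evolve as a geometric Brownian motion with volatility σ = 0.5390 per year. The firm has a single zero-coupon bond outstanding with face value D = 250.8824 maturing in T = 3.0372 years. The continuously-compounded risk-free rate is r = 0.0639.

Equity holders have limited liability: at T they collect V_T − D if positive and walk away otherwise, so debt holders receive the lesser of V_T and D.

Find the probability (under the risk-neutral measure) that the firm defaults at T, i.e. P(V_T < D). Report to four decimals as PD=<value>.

d₁ = [ln(V₀/D) + (r + σ²/2)T] / (σ√T)
   = [ln(442.6986/250.8824) + (0.0639 + 0.5·0.5390²)·3.0372] / (0.5390·√3.0372)
   = [0.567905 + 0.635262] / 0.939346 = 1.280857
d₂ = d₁ − σ√T = 1.280857 − 0.939346 = 0.341511
risk-neutral PD = N(−d₂) = N(-0.341511) = 0.366360

PD=0.3664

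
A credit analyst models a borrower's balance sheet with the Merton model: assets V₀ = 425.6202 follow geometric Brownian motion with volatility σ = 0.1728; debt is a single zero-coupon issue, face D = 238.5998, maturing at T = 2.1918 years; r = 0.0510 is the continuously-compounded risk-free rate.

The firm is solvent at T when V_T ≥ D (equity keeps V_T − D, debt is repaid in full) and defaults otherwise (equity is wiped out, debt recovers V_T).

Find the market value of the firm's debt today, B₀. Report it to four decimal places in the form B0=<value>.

B0=213.2840

d₁ = [ln(V₀/D) + (r + σ²/2)T] / (σ√T)
   = [ln(425.6202/238.5998) + (0.0510 + 0.5·0.1728²)·2.1918] / (0.1728·√2.1918)
   = [0.578760 + 0.144505] / 0.255826 = 2.827178
d₂ = d₁ − σ√T = 2.827178 − 0.255826 = 2.571353
N(d₁) = 0.997652,  N(d₂) = 0.994935,  e^(−rT) = 0.894239
E₀ = V₀·N(d₁) − D·e^(−rT)·N(d₂)
   = 425.6202·0.997652 − 238.5998·0.894239·0.994935 = 212.336226
B₀ = V₀ − E₀ = 425.6202 − 212.336226 = 213.283974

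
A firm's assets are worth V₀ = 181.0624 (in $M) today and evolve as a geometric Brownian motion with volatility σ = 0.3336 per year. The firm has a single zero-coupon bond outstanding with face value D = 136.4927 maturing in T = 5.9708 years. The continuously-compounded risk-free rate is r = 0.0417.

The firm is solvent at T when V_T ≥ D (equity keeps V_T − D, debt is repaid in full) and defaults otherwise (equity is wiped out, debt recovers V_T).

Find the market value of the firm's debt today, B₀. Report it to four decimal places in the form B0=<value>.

d₁ = [ln(V₀/D) + (r + σ²/2)T] / (σ√T)
   = [ln(181.0624/136.4927) + (0.0417 + 0.5·0.3336²)·5.9708] / (0.3336·√5.9708)
   = [0.282571 + 0.581224] / 0.815159 = 1.059665
d₂ = d₁ − σ√T = 1.059665 − 0.815159 = 0.244506
N(d₁) = 0.855351,  N(d₂) = 0.596580,  e^(−rT) = 0.779594
E₀ = V₀·N(d₁) − D·e^(−rT)·N(d₂)
   = 181.0624·0.855351 − 136.4927·0.779594·0.596580 = 91.390542
B₀ = V₀ − E₀ = 181.0624 − 91.390542 = 89.671858

B0=89.6719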